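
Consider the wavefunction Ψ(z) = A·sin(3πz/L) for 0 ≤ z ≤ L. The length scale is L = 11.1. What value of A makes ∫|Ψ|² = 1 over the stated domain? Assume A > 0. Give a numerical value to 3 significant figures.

A ≈ 0.424

The normalization condition is ∫|Ψ|² dz = 1 from 0 to L.
Using sin²θ = (1 − cos 2θ)/2, carrying out the integral gives A² · L/2.
So A² = (L/2)^(−1).
Plugging in L = 11.1 yields A = 0.4245.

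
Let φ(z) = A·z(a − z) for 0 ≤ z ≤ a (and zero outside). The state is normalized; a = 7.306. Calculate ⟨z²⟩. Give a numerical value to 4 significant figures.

⟨z²⟩ = ∫ z^2 |φ|² dz over the full domain.
Since the A² factors cancel between numerator and denominator, ⟨z²⟩ = 2·a^2/7.
Putting a = 7.306 gives 15.251.

⟨z^2⟩ ≈ 15.25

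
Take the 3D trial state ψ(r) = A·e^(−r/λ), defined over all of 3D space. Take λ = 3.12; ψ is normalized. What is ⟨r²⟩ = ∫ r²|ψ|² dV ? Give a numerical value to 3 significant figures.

⟨r²⟩ = ∫ r^2 |ψ|² 4πr² dr over the full domain.
Using ∫₀^∞ rⁿ e^(−αr) dr = n!/αⁿ⁺¹, the ratio of the moment integral to the normalization integral gives ⟨r²⟩ = 3·λ^2.
Putting λ = 3.12 gives 29.20.

⟨r^2⟩ ≈ 29.2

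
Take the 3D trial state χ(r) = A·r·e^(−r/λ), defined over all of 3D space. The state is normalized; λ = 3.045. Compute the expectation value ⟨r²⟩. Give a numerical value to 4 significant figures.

⟨r^2⟩ ≈ 69.54

By definition ⟨r²⟩ = ∫ r^2 |χ(r)|² 4πr² dr.
With ∫₀^∞ r^6 e^(−αr) dr = 6!/α^7, evaluating both integrals, ⟨r²⟩ = 15·λ^2/2.
Putting λ = 3.045 gives 69.540.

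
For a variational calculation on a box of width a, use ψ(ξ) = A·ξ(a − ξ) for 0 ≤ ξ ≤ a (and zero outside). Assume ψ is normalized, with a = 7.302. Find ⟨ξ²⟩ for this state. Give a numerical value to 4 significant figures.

The expectation value is the |ψ|²-weighted average of ξ^2: ∫ ξ^2|ψ|² dξ.
The ratio of the moment integral to the normalization integral gives ⟨ξ²⟩ = 2·a^2/7.
Putting a = 7.302 gives 15.234.

⟨ξ^2⟩ ≈ 15.23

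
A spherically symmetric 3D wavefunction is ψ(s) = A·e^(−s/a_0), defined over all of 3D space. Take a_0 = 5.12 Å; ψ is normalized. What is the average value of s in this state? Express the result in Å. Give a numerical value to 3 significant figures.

By definition ⟨s⟩ = ∫ s |ψ(s)|² 4πs² ds.
Recall ∫₀^∞ s^m e^(−s/β) ds = m!·β^(m+1), evaluating both integrals, ⟨s⟩ = 3·a_0/2.
With a_0 = 5.12, ⟨s⟩ = 7.680.

⟨s⟩ ≈ 7.68 Å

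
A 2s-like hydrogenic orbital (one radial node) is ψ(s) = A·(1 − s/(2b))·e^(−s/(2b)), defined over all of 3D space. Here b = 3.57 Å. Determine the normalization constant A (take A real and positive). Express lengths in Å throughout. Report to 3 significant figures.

The normalization condition is ∫|ψ|² 4πs² ds = 1 from 0 to ∞.
(Spherical symmetry: dV = 4πs² ds.)
With ∫₀^∞ s^4 e^(−αs) ds = 4!/α^5, carrying out the integral gives A² · 8·π·b^3.
Setting this equal to 1 gives A² = 1/(8·π·b^3).
Substituting b = 3.57 gives A² = 0.0008745, so A = 0.02957.

A ≈ 0.0296 Å^(-3/2)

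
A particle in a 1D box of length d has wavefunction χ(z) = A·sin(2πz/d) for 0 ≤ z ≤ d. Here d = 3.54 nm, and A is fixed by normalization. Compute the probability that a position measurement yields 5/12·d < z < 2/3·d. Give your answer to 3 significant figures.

The probability is P = ∫ |χ|² dz over [5/12·d, 2/3·d].
Since A² = 1/(d/2), this is the region integral divided by the full normalization integral.
In terms of u = z/d (A² and the length scale cancel between numerator and denominator), P = [∫_{5/12}^{2/3} sin(2·π·u)^2 du] / [∫_{0}^{1} sin(2·π·u)^2 du].
Using ∫ sin(2·π·u)^2 du = u/2 - sin(4·π·u)/(8·π), the numerator is -√(3)/(8·π) + 1/8 and the denominator is 1/2.
Evaluating gives P = (π - √(3))/(4·π).

P ≈ 0.112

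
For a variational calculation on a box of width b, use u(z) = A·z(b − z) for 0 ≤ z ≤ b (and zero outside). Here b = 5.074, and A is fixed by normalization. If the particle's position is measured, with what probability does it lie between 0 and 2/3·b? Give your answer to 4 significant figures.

P ≈ 0.7901

|u|² is the probability density, so P = ∫_{0}^{2/3·b} |u|² dz.
With A² fixed by ∫|u|² = 1, i.e. A² = (b^5/30)^(−1), substitute and integrate.
Substituting t = z/b, A² and the length scale cancel in the ratio: P = ∫_{0}^{2/3} t^2·(1 - t)^2 dt / ∫_{0}^{1} t^2·(1 - t)^2 dt.
An antiderivative of t^2·(1 - t)^2 is t^3·(6·t^2 - 15·t + 10)/30; evaluating from 0 to 2/3 gives 32/1215, while the full integral is 1/30.
Taking the ratio, P = 64/81.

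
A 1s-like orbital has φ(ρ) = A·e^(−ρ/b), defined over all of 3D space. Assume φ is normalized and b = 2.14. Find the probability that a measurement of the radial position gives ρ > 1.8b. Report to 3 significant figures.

P = ∫ |φ|² 4πρ² dρ over ρ > 1.8b.
The full normalization integral is A²·[π·b^3] = 1, fixing A².
Let u = ρ/b; then A², 4π and the length scale all cancel, so P = ∫_{1.8}^{∞} u^2·e^(-2·u) du ÷ ∫_{0}^{∞} u^2·e^(-2·u) du.
An antiderivative of u^2·e^(-2·u) is -(2·u^2 + 2·u + 1)·e^(-2·u)/4; evaluating from 1.8 to ∞ gives 277·e^(-18/5)/100, while the full integral is 1/4.
This evaluates to P = 0.3027.

P ≈ 0.303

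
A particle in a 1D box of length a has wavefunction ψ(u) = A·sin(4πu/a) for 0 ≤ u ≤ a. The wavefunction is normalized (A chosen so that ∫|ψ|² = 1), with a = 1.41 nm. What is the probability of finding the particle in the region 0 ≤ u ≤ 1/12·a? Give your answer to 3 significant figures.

P ≈ 0.0489

The probability is P = ∫ |ψ|² du over [0, 1/12·a].
With A² fixed by ∫|ψ|² = 1, i.e. A² = (a/2)^(−1), substitute and integrate.
Let t = u/a; then A² and the length scale cancel, so P = ∫_{0}^{1/12} sin(4·π·t)^2 dt ÷ ∫_{0}^{1} sin(4·π·t)^2 dt.
With ∫ sin(4·π·t)^2 dt = t/2 - sin(4·π·t)·cos(4·π·t)/(8·π) + C, the region integral is -√(3)/(32·π) + 1/24 and the full one is 1/2.
The result is P = (-√(3)/16 + π/12)/π.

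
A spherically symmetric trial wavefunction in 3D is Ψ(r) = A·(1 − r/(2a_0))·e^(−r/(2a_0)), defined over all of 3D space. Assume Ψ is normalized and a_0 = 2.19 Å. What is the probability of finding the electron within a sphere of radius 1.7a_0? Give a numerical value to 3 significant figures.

P ≈ 0.0521

With dV = 4πr²dr, the probability is ∫|Ψ|² dV over r ≤ 1.7a_0.
A² is fixed by ∫₀^∞ 4πr²|Ψ|² dr = 1, i.e. A² = (8·π·a_0^3)^(−1).
Let u = r/a_0; then A², 4π and the length scale all cancel, so P = ∫_{0}^{1.7} u^2·(1 - u/2)^2·e^(-u) du ÷ ∫_{0}^{∞} u^2·(1 - u/2)^2·e^(-u) du.
An antiderivative of u^2·(1 - u/2)^2·e^(-u) is -(u^4/4 + u^2 + 2·u + 2)·e^(-u); evaluating from 0 to 1.7 gives ≈ 0.10411, while the full integral is 2.
The region integral divided by the full integral gives P = 0.05205.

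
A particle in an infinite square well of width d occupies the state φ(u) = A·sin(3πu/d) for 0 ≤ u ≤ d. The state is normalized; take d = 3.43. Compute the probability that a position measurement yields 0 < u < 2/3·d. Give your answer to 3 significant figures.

P = ∫_{0}^{2/3·d} |φ(u)|² du.
Since A² = 1/(d/2), this is the region integral divided by the full normalization integral.
In terms of t = u/d (A² and the length scale cancel between numerator and denominator), P = [∫_{0}^{2/3} sin(3·π·t)^2 dt] / [∫_{0}^{1} sin(3·π·t)^2 dt].
With ∫ sin(3·π·t)^2 dt = t/2 - sin(6·π·t)/(12·π) + C, the region integral is 1/3 and the full one is 1/2.
Evaluating gives P = 2/3.

P ≈ 0.667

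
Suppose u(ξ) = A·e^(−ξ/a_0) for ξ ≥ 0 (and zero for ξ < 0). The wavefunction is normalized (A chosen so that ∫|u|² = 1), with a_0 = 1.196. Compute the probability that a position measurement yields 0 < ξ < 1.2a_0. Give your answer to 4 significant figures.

|u|² is the probability density, so P = ∫_{0}^{1.2a_0} |u|² dξ.
With A² fixed by ∫|u|² = 1, i.e. A² = (a_0/2)^(−1), substitute and integrate.
Let t = ξ/a_0; then A² and the length scale cancel, so P = ∫_{0}^{1.2} e^(-2·t) dt ÷ ∫_{0}^{∞} e^(-2·t) dt.
With ∫ e^(-2·t) dt = -e^(-2·t)/2 + C, the region integral is 1/2 - e^(-12/5)/2 and the full one is 1/2.
The result is P = 0.90928.

P ≈ 0.9093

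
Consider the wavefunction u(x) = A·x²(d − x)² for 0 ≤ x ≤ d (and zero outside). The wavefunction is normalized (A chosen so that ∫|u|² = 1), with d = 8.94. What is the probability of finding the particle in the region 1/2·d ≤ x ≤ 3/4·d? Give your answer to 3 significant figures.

P = ∫_{1/2·d}^{3/4·d} |u(x)|² dx.
The normalization integral ∫|u|²dx over the whole domain equals d^9/630·A², and A² cancels in the ratio.
In terms of t = x/d (A² and the length scale cancel between numerator and denominator), P = [∫_{1/2}^{3/4} t^4·(1 - t)^4 dt] / [∫_{0}^{1} t^4·(1 - t)^4 dt].
An antiderivative of t^4·(1 - t)^4 is t^5·(70·t^4 - 315·t^3 + 540·t^2 - 420·t + 126)/630; evaluating from 1/2 to 3/4 gives ≈ 0.00071599, while the full integral is 1/630.
Taking the ratio, P = 0.4511.

P ≈ 0.451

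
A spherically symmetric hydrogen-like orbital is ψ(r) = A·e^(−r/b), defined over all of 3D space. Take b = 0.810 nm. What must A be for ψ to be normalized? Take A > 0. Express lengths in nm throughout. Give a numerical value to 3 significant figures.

A ≈ 0.774 nm^(-3/2)

Normalization requires ∫|ψ|² 4πr² dr = 1, integrated from 0 to ∞.
The angular integral contributes 4π, leaving ∫₀^∞ r²|ψ|² dr.
Using ∫₀^∞ rⁿ e^(−αr) dr = n!/αⁿ⁺¹, ∫|ψ|² 4πr² dr = A²·(π·b^3).
Hence A² = 1/[π·b^3].
Substituting b = 0.810 gives A² = 0.5990, so A = 0.7739.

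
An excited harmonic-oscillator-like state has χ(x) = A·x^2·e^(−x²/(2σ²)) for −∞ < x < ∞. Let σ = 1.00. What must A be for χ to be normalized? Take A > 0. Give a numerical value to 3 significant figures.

Require ∫ |χ|² dx = 1 over the whole domain.
Using the Gaussian integral ∫_{−∞}^{∞} e^(−αx²) dx = √(π/α), the integral (without the A² prefactor) comes out to 3·√(π)·σ^5/4.
Hence A² = 1/[3·√(π)·σ^5/4].
Plugging in σ = 1.00 yields A = 0.8673.

A ≈ 0.867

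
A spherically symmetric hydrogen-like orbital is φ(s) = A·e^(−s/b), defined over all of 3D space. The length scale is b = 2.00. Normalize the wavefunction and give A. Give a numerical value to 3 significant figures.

A ≈ 0.199

We need A² ∫|f|² 4πs² ds = 1, taking the integral from 0 to ∞.
(Spherical symmetry: dV = 4πs² ds.)
With ∫₀^∞ s^2 e^(−αs) ds = 2!/α^3, the integral (without the A² prefactor) comes out to π·b^3.
With b = 2.00: A² = 0.03979 and A = 0.1995.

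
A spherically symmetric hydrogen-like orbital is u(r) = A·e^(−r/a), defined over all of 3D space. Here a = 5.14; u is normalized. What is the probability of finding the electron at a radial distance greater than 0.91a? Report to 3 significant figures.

P ≈ 0.725

Integrate the radial probability density 4πr²|u|² over r > 0.91a.
The full normalization integral is A²·[π·a^3] = 1, fixing A².
In terms of t = r/a (A², 4π and the length scale all cancel between numerator and denominator), P = [∫_{0.91}^{∞} t^2·e^(-2·t) dt] / [∫_{0}^{∞} t^2·e^(-2·t) dt].
An antiderivative of t^2·e^(-2·t) is -(2·t^2 + 2·t + 1)·e^(-2·t)/4; evaluating from 0.91 to ∞ gives ≈ 0.18131, while the full integral is 1/4.
The region integral divided by the full integral gives P = 0.7253.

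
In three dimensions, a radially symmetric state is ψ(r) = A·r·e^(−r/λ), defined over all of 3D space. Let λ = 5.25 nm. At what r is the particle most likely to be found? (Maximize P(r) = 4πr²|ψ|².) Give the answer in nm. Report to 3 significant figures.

r ≈ 10.5 nm

The maximum of P(r) = 4πr²|ψ|² occurs where its derivative vanishes.
Solving yields r = 2·λ.
With λ = 5.25, the most probable radial distance is 10.50 nm.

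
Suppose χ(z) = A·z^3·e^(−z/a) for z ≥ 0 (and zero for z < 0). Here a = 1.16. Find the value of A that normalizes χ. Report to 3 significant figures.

A ≈ 0.251

We need A² ∫|f|² dz = 1, taking the integral from 0 to ∞.
With χ = A·z^3·e^(−z/a), the integral evaluates to A²·[45·a^7/8].
Setting this equal to 1 gives A² = 1/(45·a^7/8).
Substituting a = 1.16 gives A² = 0.06290, so A = 0.2508.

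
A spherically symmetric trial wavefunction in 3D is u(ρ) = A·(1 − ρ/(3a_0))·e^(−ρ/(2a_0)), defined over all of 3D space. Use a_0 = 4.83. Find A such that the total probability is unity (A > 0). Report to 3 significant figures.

A ≈ 0.0325

Normalization requires ∫|u|² 4πρ² dρ = 1, integrated from 0 to ∞.
The angular integral contributes 4π, leaving ∫₀^∞ ρ²|u|² dρ.
With ∫₀^∞ ρ^4 e^(−αρ) dρ = 4!/α^5, with u = A·(1 − ρ/(3a_0))·e^(−ρ/(2a_0)), the integral evaluates to A²·[8·π·a_0^3/3].
Hence A² = 1/[8·π·a_0^3/3].
Substituting a_0 = 4.83 gives A² = 0.001059, so A = 0.03255.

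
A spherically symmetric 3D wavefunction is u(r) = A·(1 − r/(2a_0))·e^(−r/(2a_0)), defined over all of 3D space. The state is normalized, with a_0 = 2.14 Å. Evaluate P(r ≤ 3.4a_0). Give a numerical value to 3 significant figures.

P = ∫ |u|² 4πr² dr over r ≤ 3.4a_0.
Normalization gives A² = 1/(8·π·a_0^3).
In terms of t = r/a_0 (A², 4π and the length scale all cancel between numerator and denominator), P = [∫_{0}^{3.4} t^2·(1 - t/2)^2·e^(-t) dt] / [∫_{0}^{∞} t^2·(1 - t/2)^2·e^(-t) dt].
An antiderivative of t^2·(1 - t/2)^2·e^(-t) is -(t^4/4 + t^2 + 2·t + 2)·e^(-t); evaluating from 0 to 3.4 gives ≈ 0.20557, while the full integral is 2.
This evaluates to P = 0.1028.

P ≈ 0.103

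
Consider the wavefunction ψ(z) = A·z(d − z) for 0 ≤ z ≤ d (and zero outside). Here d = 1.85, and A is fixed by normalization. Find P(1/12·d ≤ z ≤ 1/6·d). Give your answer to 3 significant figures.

P ≈ 0.0304

|ψ|² is the probability density, so P = ∫_{1/12·d}^{1/6·d} |ψ|² dz.
The normalization integral ∫|ψ|²dz over the whole domain equals d^5/30·A², and A² cancels in the ratio.
In terms of u = z/d (A² and the length scale cancel between numerator and denominator), P = [∫_{1/12}^{1/6} u^2·(1 - u)^2 du] / [∫_{0}^{1} u^2·(1 - u)^2 du].
An antiderivative of u^2·(1 - u)^2 is u^3·(6·u^2 - 15·u + 10)/30; evaluating from 1/12 to 1/6 gives ≈ 0.0010135, while the full integral is 1/30.
Taking the ratio, P = 0.03041.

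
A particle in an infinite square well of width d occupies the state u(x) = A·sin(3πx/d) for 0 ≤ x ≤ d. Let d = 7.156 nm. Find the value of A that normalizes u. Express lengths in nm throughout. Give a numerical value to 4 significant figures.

The normalization condition is ∫|u|² dx = 1 from 0 to d.
Carrying out the integral gives A² · d/2.
Hence A² = 1/[d/2].
Plugging in d = 7.156 yields A = 0.52866.

A ≈ 0.5287 nm^(-1/2)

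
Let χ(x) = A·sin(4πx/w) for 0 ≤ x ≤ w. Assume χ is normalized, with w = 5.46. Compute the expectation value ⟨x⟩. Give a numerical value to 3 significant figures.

⟨x⟩ ≈ 2.73

⟨x⟩ = ∫ x |χ|² dx over the full domain.
Using sin²θ = (1 − cos 2θ)/2, evaluating both integrals, ⟨x⟩ = w/2.
Putting w = 5.46 gives 2.730.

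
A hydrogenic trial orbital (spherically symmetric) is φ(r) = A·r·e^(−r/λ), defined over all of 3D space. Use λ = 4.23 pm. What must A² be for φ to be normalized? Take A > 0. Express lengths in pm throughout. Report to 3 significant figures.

We need A² ∫|f|² 4πr² dr = 1, taking the integral from 0 to ∞.
In 3D with spherical symmetry the volume element is 4πr² dr.
With ∫₀^∞ r^4 e^(−αr) dr = 4!/α^5, ∫|φ|² 4πr² dr = A²·(3·π·λ^5).
With λ = 4.23: A² = 0.00007835 and A = 0.008851.

A^2 ≈ 0.0000783 pm^(-5)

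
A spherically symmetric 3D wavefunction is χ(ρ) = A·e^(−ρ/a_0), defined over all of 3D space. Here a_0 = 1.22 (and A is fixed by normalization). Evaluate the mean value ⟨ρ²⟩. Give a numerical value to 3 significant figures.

The expectation value is the |χ|²-weighted average of ρ^2: ∫ ρ^2|χ|² 4πρ² dρ.
The ratio of the moment integral to the normalization integral gives ⟨ρ²⟩ = 3·a_0^2.
Putting a_0 = 1.22 gives 4.465.

⟨ρ^2⟩ ≈ 4.47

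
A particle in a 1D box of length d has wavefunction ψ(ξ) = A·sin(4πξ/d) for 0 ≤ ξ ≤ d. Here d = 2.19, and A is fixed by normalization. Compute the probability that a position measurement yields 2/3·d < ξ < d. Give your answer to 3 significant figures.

P ≈ 0.299

The probability is P = ∫ |ψ|² dξ over [2/3·d, d].
The normalization integral ∫|ψ|²dξ over the whole domain equals d/2·A², and A² cancels in the ratio.
In terms of u = ξ/d (A² and the length scale cancel between numerator and denominator), P = [∫_{2/3}^{1} sin(4·π·u)^2 du] / [∫_{0}^{1} sin(4·π·u)^2 du].
With ∫ sin(4·π·u)^2 du = u/2 - sin(4·π·u)·cos(4·π·u)/(8·π) + C, the region integral is -√(3)/(32·π) + 1/6 and the full one is 1/2.
This works out to P = (-√(3)/16 + π/3)/π.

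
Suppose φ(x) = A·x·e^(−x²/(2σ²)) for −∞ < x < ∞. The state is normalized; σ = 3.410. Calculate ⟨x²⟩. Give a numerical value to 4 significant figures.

⟨x^2⟩ ≈ 17.44

⟨x²⟩ = ∫ x^2 |φ|² dx over the full domain.
With ∫_{−∞}^{∞} x^(2m) e^(−αx²) dx = (2m−1)!!·√π / (2^m α^(m+1/2)), the ratio of the moment integral to the normalization integral gives ⟨x²⟩ = 3·σ^2/2.
With σ = 3.410, ⟨x^2⟩ = 17.442.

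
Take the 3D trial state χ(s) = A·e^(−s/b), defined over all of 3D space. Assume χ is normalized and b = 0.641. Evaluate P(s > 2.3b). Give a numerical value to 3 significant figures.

P ≈ 0.163

With dV = 4πs²ds, the probability is ∫|χ|² dV over s > 2.3b.
A² is fixed by ∫₀^∞ 4πs²|χ|² ds = 1, i.e. A² = (π·b^3)^(−1).
In terms of u = s/b (A², 4π and the length scale all cancel between numerator and denominator), P = [∫_{2.3}^{∞} u^2·e^(-2·u) du] / [∫_{0}^{∞} u^2·e^(-2·u) du].
An antiderivative of u^2·e^(-2·u) is -(2·u^2 + 2·u + 1)·e^(-2·u)/4; evaluating from 2.3 to ∞ gives 809·e^(-23/5)/200, while the full integral is 1/4.
Taking the ratio yields P = 0.1626.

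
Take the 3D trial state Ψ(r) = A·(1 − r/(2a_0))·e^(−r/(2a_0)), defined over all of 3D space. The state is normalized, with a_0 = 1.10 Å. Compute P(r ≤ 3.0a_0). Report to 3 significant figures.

P ≈ 0.0727

P = ∫ |Ψ|² 4πr² dr over r ≤ 3.0a_0.
A² is fixed by ∫₀^∞ 4πr²|Ψ|² dr = 1, i.e. A² = (8·π·a_0^3)^(−1).
In terms of u = r/a_0 (A², 4π and the length scale all cancel between numerator and denominator), P = [∫_{0}^{3.0} u^2·(1 - u/2)^2·e^(-u) du] / [∫_{0}^{∞} u^2·(1 - u/2)^2·e^(-u) du].
Using ∫ u^2·(1 - u/2)^2·e^(-u) du = -(u^4/4 + u^2 + 2·u + 2)·e^(-u), the numerator is 2 - 149·e^(-3)/4 and the denominator is 2.
The region integral divided by the full integral gives P = 0.07272.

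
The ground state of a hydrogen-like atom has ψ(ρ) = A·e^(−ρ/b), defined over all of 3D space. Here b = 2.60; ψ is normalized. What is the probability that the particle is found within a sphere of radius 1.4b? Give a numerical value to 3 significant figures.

P ≈ 0.531

Integrate the radial probability density 4πρ²|ψ|² over ρ ≤ 1.4b.
A² is fixed by ∫₀^∞ 4πρ²|ψ|² dρ = 1, i.e. A² = (π·b^3)^(−1).
Let u = ρ/b; then A², 4π and the length scale all cancel, so P = ∫_{0}^{1.4} u^2·e^(-2·u) du ÷ ∫_{0}^{∞} u^2·e^(-2·u) du.
With ∫ u^2·e^(-2·u) du = -(2·u^2 + 2·u + 1)·e^(-2·u)/4 + C, the region integral is 1/4 - 193·e^(-14/5)/100 and the full one is 1/4.
Taking the ratio yields P = 0.5305.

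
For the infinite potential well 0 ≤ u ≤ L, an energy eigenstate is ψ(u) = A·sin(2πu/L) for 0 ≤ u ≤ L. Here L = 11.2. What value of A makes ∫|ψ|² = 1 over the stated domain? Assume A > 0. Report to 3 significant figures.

A ≈ 0.423

The normalization condition is ∫|ψ|² du = 1 from 0 to L.
∫|ψ|² du = A²·(L/2).
Hence A² = 1/[L/2].
Substituting L = 11.2 gives A² = 0.1786, so A = 0.4226.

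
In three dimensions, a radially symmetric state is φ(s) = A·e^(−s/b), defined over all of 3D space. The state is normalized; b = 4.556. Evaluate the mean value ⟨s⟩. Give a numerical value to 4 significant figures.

⟨s⟩ = ∫ s |φ|² 4πs² ds over the full domain.
With ∫₀^∞ s^3 e^(−αs) ds = 3!/α^4, since the A² factors cancel between numerator and denominator, ⟨s⟩ = 3·b/2.
With b = 4.556, ⟨s⟩ = 6.8340.

⟨s⟩ ≈ 6.834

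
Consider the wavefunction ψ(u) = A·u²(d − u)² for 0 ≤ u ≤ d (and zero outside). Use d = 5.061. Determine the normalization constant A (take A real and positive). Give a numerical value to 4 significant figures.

A ≈ 0.01701

We need A² ∫|f|² du = 1, taking the integral from 0 to d.
Expanding the polynomial and integrating term by term, carrying out the integral gives A² · d^9/630.
Hence A² = 1/[d^9/630].
Plugging in d = 5.061 yields A = 0.017006.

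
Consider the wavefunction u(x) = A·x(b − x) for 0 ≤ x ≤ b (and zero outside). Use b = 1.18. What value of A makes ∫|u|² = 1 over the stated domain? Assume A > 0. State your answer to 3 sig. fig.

A ≈ 3.62

The normalization condition is ∫|u|² dx = 1 from 0 to b.
Expanding the polynomial and integrating term by term, ∫|u|² dx = A²·(b^5/30).
Setting this equal to 1 gives A² = 1/(b^5/30).
Plugging in b = 1.18 yields A = 3.621.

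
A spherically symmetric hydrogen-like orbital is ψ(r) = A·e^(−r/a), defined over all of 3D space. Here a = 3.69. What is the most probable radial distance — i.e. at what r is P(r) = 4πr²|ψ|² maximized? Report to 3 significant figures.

r ≈ 3.69

The maximum of P(r) = 4πr²|ψ|² occurs where its derivative vanishes.
This gives r = a.
With a = 3.69, the most probable radial distance is 3.690.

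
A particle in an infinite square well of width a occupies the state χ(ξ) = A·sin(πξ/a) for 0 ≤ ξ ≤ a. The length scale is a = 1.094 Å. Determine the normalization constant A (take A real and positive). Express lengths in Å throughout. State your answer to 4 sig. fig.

A ≈ 1.352 Å^(-1/2)

Require ∫ |χ|² dξ = 1 over the whole domain.
Using sin²θ = (1 − cos 2θ)/2, with χ = A·sin(πξ/a), the integral evaluates to A²·[a/2].
With a = 1.094: A² = 1.8282 and A = 1.3521.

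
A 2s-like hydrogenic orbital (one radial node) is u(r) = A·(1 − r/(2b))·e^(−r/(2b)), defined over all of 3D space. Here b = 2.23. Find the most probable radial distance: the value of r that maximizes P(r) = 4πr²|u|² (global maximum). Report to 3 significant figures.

r ≈ 11.7

The maximum of P(r) = 4πr²|u|² occurs where its derivative vanishes.
Solving yields r = b·(√(5) + 3).
With b = 2.23, the most probable radial distance is 11.68.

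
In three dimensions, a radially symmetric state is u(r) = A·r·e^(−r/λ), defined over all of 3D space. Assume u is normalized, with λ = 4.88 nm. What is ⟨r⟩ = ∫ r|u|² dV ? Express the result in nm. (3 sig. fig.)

⟨r⟩ ≈ 12.2 nm

⟨r⟩ = ∫ r |u|² 4πr² dr over the full domain.
Since the A² factors cancel between numerator and denominator, ⟨r⟩ = 5·λ/2.
With λ = 4.88, ⟨r⟩ = 12.20.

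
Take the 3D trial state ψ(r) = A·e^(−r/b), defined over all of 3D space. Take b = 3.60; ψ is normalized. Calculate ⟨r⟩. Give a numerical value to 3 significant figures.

⟨r⟩ = ∫ r |ψ|² 4πr² dr over the full domain.
Using ∫₀^∞ rⁿ e^(−αr) dr = n!/αⁿ⁺¹, since the A² factors cancel between numerator and denominator, ⟨r⟩ = 3·b/2.
Putting b = 3.60 gives 5.400.

⟨r⟩ ≈ 5.40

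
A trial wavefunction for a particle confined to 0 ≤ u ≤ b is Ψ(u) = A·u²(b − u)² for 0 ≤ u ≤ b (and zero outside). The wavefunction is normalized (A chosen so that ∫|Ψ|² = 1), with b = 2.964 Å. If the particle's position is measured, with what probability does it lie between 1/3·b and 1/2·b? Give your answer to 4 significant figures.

P ≈ 0.3552

|Ψ|² is the probability density, so P = ∫_{1/3·b}^{1/2·b} |Ψ|² du.
Since A² = 1/(b^9/630), this is the region integral divided by the full normalization integral.
In terms of t = u/b (A² and the length scale cancel between numerator and denominator), P = [∫_{1/3}^{1/2} t^4·(1 - t)^4 dt] / [∫_{0}^{1} t^4·(1 - t)^4 dt].
An antiderivative of t^4·(1 - t)^4 is t^5·(70·t^4 - 315·t^3 + 540·t^2 - 420·t + 126)/630; evaluating from 1/3 to 1/2 gives ≈ 0.000563737, while the full integral is 1/630.
Evaluating gives P = 0.35515.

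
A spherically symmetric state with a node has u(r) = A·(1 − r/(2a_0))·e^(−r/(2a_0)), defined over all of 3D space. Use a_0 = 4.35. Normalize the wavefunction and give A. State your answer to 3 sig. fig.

A ≈ 0.0220

Normalization requires ∫|u|² 4πr² dr = 1, integrated from 0 to ∞.
The angular integral contributes 4π, leaving ∫₀^∞ r²|u|² dr.
The integral (without the A² prefactor) comes out to 8·π·a_0^3.
Substituting a_0 = 4.35 gives A² = 0.0004834, so A = 0.02199.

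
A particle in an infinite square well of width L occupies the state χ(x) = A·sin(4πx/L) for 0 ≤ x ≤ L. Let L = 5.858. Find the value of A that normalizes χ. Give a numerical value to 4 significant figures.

Normalization requires ∫|χ|² dx = 1, integrated from 0 to L.
Carrying out the integral gives A² · L/2.
Hence A² = 1/[L/2].
Substituting L = 5.858 gives A² = 0.34141, so A = 0.58431.

A ≈ 0.5843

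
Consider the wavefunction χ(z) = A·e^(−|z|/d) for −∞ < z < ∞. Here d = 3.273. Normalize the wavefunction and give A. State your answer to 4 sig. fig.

A ≈ 0.5527

We need A² ∫|f|² dz = 1, taking the integral from −∞ to ∞.
∫|χ|² dz = A²·(d).
Hence A² = 1/[d].
Plugging in d = 3.273 yields A = 0.55275.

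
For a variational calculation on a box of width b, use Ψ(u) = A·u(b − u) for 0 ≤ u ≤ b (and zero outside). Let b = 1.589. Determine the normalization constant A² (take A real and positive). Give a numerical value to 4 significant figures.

A^2 ≈ 2.961

Require ∫ |Ψ|² du = 1 over the whole domain.
Expanding the polynomial and integrating term by term, ∫|Ψ|² du = A²·(b^5/30).
With b = 1.589: A² = 2.9614 and A = 1.7209.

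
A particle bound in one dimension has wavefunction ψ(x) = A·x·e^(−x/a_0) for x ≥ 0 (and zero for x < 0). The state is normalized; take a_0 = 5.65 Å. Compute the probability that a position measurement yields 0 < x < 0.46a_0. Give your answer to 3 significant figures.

P = ∫_{0}^{0.46a_0} |ψ(x)|² dx.
With A² fixed by ∫|ψ|² = 1, i.e. A² = (a_0^3/4)^(−1), substitute and integrate.
Let u = x/a_0; then A² and the length scale cancel, so P = ∫_{0}^{0.46} u^2·e^(-2·u) du ÷ ∫_{0}^{∞} u^2·e^(-2·u) du.
Using ∫ u^2·e^(-2·u) du = -(2·u^2 + 2·u + 1)·e^(-2·u)/4, the numerator is 1/4 - 2929·e^(-23/25)/5000 and the denominator is 1/4.
The result is P = 0.06619.

P ≈ 0.0662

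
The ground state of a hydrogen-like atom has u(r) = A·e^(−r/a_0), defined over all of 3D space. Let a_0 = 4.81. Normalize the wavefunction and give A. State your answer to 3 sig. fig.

A ≈ 0.0535

Require ∫ |u|² 4πr² dr = 1 over the whole domain.
The angular integral contributes 4π, leaving ∫₀^∞ r²|u|² dr.
Recall ∫₀^∞ r^m e^(−r/β) dr = m!·β^(m+1), ∫|u|² 4πr² dr = A²·(π·a_0^3).
Hence A² = 1/[π·a_0^3].
With a_0 = 4.81: A² = 0.002860 and A = 0.05348.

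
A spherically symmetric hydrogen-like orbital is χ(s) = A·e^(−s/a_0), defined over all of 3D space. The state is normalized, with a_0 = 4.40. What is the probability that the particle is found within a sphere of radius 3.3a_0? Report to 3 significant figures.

P ≈ 0.960

With dV = 4πs²ds, the probability is ∫|χ|² dV over s ≤ 3.3a_0.
A² is fixed by ∫₀^∞ 4πs²|χ|² ds = 1, i.e. A² = (π·a_0^3)^(−1).
In terms of u = s/a_0 (A², 4π and the length scale all cancel between numerator and denominator), P = [∫_{0}^{3.3} u^2·e^(-2·u) du] / [∫_{0}^{∞} u^2·e^(-2·u) du].
An antiderivative of u^2·e^(-2·u) is -(2·u^2 + 2·u + 1)·e^(-2·u)/4; evaluating from 0 to 3.3 gives 1/4 - 1469·e^(-33/5)/200, while the full integral is 1/4.
Taking the ratio yields P = 0.9600.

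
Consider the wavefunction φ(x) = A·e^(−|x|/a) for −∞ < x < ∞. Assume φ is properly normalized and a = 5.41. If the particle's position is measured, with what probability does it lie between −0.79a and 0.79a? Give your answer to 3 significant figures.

P ≈ 0.794

The probability is P = ∫ |φ|² dx over [−0.79a, 0.79a].
With A² fixed by ∫|φ|² = 1, i.e. A² = (a)^(−1), substitute and integrate.
By symmetry take twice the x ≥ 0 contribution in numerator and denominator; the 2's cancel. Let u = x/a; then A² and the length scale cancel, so P = ∫_{0}^{0.79} e^(-2·u) du ÷ ∫_{0}^{∞} e^(-2·u) du.
Using ∫ e^(-2·u) du = -e^(-2·u)/2, the numerator is 1/2 - e^(-79/50)/2 and the denominator is 1/2.
The result is P = 0.7940.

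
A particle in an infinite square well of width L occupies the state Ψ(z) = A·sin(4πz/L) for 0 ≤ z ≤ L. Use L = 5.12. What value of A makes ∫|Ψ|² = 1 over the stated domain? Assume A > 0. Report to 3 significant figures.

We need A² ∫|f|² dz = 1, taking the integral from 0 to L.
With ∫₀^L sin²(nπz/L) dz = L/2, carrying out the integral gives A² · L/2.
So A² = (L/2)^(−1).
Plugging in L = 5.12 yields A = 0.6250.

A ≈ 0.625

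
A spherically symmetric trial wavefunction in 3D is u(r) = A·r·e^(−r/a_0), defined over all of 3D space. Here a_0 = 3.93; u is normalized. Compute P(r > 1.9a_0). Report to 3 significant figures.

Integrate the radial probability density 4πr²|u|² over r > 1.9a_0.
The full normalization integral is A²·[3·π·a_0^5] = 1, fixing A².
Substituting t = r/a_0, A², 4π and the length scale all cancel in the ratio: P = ∫_{1.9}^{∞} t^4·e^(-2·t) dt / ∫_{0}^{∞} t^4·e^(-2·t) dt.
An antiderivative of t^4·e^(-2·t) is -(t^4/2 + t^3 + 3·t^2/2 + 3·t/2 + 3/4)·e^(-2·t); evaluating from 1.9 to ∞ gives ≈ 0.50088, while the full integral is 3/4.
The region integral divided by the full integral gives P = 0.6678.

P ≈ 0.668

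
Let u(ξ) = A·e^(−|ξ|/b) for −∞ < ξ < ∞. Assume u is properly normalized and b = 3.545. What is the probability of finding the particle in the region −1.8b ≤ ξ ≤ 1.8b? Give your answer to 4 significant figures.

P ≈ 0.9727

The probability is P = ∫ |u|² dξ over [−1.8b, 1.8b].
With A² fixed by ∫|u|² = 1, i.e. A² = (b)^(−1), substitute and integrate.
Both integrals are even about ξ = 0, so only the ξ ≥ 0 halves are needed (the factors of 2 cancel). Substituting t = ξ/b, A² and the length scale cancel in the ratio: P = ∫_{0}^{1.8} e^(-2·t) dt / ∫_{0}^{∞} e^(-2·t) dt.
An antiderivative of e^(-2·t) is -e^(-2·t)/2; evaluating from 0 to 1.8 gives 1/2 - e^(-18/5)/2, while the full integral is 1/2.
Evaluating gives P = 0.97268.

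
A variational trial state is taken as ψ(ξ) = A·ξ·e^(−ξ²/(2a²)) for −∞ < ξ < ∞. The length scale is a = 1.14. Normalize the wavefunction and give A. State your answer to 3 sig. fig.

The normalization condition is ∫|ψ|² dξ = 1 from −∞ to ∞.
Using the Gaussian integral ∫_{−∞}^{∞} e^(−αξ²) dξ = √(π/α), carrying out the integral gives A² · √(π)·a^3/2.
So A² = (√(π)·a^3/2)^(−1).
Substituting a = 1.14 gives A² = 0.7616, so A = 0.8727.

A ≈ 0.873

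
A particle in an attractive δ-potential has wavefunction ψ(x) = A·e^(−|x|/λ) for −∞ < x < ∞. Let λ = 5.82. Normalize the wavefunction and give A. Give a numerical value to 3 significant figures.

Require ∫ |ψ|² dx = 1 over the whole domain.
Recall ∫₀^∞ x^m e^(−x/β) dx = m!·β^(m+1), ∫|ψ|² dx = A²·(λ).
So A² = (λ)^(−1).
Substituting λ = 5.82 gives A² = 0.1718, so A = 0.4145.

A ≈ 0.415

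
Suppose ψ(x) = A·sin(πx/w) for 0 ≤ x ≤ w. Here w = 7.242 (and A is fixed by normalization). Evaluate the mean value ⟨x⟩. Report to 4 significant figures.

By definition ⟨x⟩ = ∫ x |ψ(x)|² dx.
Since the A² factors cancel between numerator and denominator, ⟨x⟩ = w/2.
With w = 7.242, ⟨x⟩ = 3.6210.

⟨x⟩ ≈ 3.621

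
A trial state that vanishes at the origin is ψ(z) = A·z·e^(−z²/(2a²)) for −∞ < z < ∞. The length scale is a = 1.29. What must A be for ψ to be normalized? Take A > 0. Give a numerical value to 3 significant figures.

Normalization requires ∫|ψ|² dz = 1, integrated from −∞ to ∞.
With ψ = A·z·e^(−z²/(2a²)), the integral evaluates to A²·[√(π)·a^3/2].
So A² = (√(π)·a^3/2)^(−1).
With a = 1.29: A² = 0.5256 and A = 0.7250.

A ≈ 0.725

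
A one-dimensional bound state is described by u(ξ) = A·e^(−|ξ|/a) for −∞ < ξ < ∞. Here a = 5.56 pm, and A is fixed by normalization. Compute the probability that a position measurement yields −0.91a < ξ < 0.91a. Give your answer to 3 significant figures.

P ≈ 0.838

|u|² is the probability density, so P = ∫_{−0.91a}^{0.91a} |u|² dξ.
With A² fixed by ∫|u|² = 1, i.e. A² = (a)^(−1), substitute and integrate.
Both integrals are even about ξ = 0, so only the ξ ≥ 0 halves are needed (the factors of 2 cancel). In terms of t = ξ/a (A² and the length scale cancel between numerator and denominator), P = [∫_{0}^{0.91} e^(-2·t) dt] / [∫_{0}^{∞} e^(-2·t) dt].
Using ∫ e^(-2·t) dt = -e^(-2·t)/2, the numerator is 1/2 - e^(-91/50)/2 and the denominator is 1/2.
This works out to P = 0.8380.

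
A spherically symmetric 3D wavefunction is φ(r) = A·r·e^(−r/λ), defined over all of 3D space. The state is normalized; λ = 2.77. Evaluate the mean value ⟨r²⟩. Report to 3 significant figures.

⟨r^2⟩ ≈ 57.5

The expectation value is the |φ|²-weighted average of r^2: ∫ r^2|φ|² 4πr² dr.
Evaluating both integrals, ⟨r²⟩ = 15·λ^2/2.
Putting λ = 2.77 gives 57.55.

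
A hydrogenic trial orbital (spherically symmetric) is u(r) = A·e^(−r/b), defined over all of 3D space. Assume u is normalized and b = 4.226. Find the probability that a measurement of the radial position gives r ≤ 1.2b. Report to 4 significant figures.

P ≈ 0.4303

With dV = 4πr²dr, the probability is ∫|u|² dV over r ≤ 1.2b.
A² is fixed by ∫₀^∞ 4πr²|u|² dr = 1, i.e. A² = (π·b^3)^(−1).
Let t = r/b; then A², 4π and the length scale all cancel, so P = ∫_{0}^{1.2} t^2·e^(-2·t) dt ÷ ∫_{0}^{∞} t^2·e^(-2·t) dt.
With ∫ t^2·e^(-2·t) dt = -(2·t^2 + 2·t + 1)·e^(-2·t)/4 + C, the region integral is 1/4 - 157·e^(-12/5)/100 and the full one is 1/4.
Taking the ratio yields P = 0.43029.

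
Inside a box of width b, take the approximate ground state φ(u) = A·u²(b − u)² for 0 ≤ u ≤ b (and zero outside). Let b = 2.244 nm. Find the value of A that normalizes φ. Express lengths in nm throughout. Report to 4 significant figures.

A ≈ 0.6608 nm^(-9/2)

Normalization requires ∫|φ|² du = 1, integrated from 0 to b.
The integral (without the A² prefactor) comes out to b^9/630.
Hence A² = 1/[b^9/630].
Substituting b = 2.244 gives A² = 0.43665, so A = 0.66080.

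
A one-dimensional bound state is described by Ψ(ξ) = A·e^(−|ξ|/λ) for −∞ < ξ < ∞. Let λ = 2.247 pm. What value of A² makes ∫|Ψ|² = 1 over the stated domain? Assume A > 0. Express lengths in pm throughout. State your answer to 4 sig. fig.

A^2 ≈ 0.4450 pm^(-1)

We need A² ∫|f|² dξ = 1, taking the integral from −∞ to ∞.
With ∫₀^∞ ξ^0 e^(−αξ) dξ = 0!/α^1, ∫|Ψ|² dξ = A²·(λ).
So A² = (λ)^(−1).
With λ = 2.247: A² = 0.44504 and A = 0.66711.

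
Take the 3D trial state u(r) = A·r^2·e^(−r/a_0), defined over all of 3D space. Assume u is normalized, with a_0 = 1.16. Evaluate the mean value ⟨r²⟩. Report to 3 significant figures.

⟨r²⟩ = ∫ r^2 |u|² 4πr² dr over the full domain.
Evaluating both integrals, ⟨r²⟩ = 14·a_0^2.
With a_0 = 1.16, ⟨r^2⟩ = 18.84.

⟨r^2⟩ ≈ 18.8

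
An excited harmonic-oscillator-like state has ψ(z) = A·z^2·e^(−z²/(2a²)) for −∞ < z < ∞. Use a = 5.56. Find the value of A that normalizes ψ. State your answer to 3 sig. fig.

A ≈ 0.0119

Require ∫ |ψ|² dz = 1 over the whole domain.
With ∫_{−∞}^{∞} z^(2m) e^(−αz²) dz = (2m−1)!!·√π / (2^m α^(m+1/2)), carrying out the integral gives A² · 3·√(π)·a^5/4.
So A² = (3·√(π)·a^5/4)^(−1).
Plugging in a = 5.56 yields A = 0.01190.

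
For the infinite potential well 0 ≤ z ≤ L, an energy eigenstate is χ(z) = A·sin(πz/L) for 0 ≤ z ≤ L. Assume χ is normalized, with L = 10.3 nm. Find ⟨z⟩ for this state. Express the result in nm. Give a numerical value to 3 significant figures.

⟨z⟩ ≈ 5.15 nm

The expectation value is the |χ|²-weighted average of z: ∫ z|χ|² dz.
Using sin²θ = (1 − cos 2θ)/2, evaluating both integrals, ⟨z⟩ = L/2.
With L = 10.3, ⟨z⟩ = 5.150.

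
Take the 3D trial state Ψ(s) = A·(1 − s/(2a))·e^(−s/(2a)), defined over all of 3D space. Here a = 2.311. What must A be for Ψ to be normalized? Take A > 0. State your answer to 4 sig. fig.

We need A² ∫|f|² 4πs² ds = 1, taking the integral from 0 to ∞.
(Spherical symmetry: dV = 4πs² ds.)
Using ∫₀^∞ sⁿ e^(−αs) ds = n!/αⁿ⁺¹, ∫|Ψ|² 4πs² ds = A²·(8·π·a^3).
Setting this equal to 1 gives A² = 1/(8·π·a^3).
Substituting a = 2.311 gives A² = 0.0032237, so A = 0.056778.

A ≈ 0.05678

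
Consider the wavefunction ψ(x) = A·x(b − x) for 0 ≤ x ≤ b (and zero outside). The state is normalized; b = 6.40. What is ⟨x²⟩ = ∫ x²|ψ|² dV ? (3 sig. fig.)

⟨x^2⟩ ≈ 11.7

The expectation value is the |ψ|²-weighted average of x^2: ∫ x^2|ψ|² dx.
Expanding the polynomial and integrating term by term, since the A² factors cancel between numerator and denominator, ⟨x²⟩ = 2·b^2/7.
With b = 6.40, ⟨x^2⟩ = 11.70.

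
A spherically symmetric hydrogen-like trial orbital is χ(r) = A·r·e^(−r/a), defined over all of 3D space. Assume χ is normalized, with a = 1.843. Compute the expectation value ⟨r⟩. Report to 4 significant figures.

⟨r⟩ = ∫ r |χ|² 4πr² dr over the full domain.
Recall ∫₀^∞ r^m e^(−r/β) dr = m!·β^(m+1), the ratio of the moment integral to the normalization integral gives ⟨r⟩ = 5·a/2.
With a = 1.843, ⟨r⟩ = 4.6075.

⟨r⟩ ≈ 4.608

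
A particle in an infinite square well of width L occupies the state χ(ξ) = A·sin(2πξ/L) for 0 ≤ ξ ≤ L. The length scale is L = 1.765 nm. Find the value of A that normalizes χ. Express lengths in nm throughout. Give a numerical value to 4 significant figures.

Require ∫ |χ|² dξ = 1 over the whole domain.
Carrying out the integral gives A² · L/2.
So A² = (L/2)^(−1).
Plugging in L = 1.765 yields A = 1.0645.

A ≈ 1.064 nm^(-1/2)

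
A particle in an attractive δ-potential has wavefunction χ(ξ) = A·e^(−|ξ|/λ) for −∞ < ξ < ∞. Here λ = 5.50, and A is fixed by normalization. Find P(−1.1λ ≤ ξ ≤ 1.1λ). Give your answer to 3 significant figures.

P = ∫_{−1.1λ}^{1.1λ} |χ(ξ)|² dξ.
With A² fixed by ∫|χ|² = 1, i.e. A² = (λ)^(−1), substitute and integrate.
Both integrals are even about ξ = 0, so only the ξ ≥ 0 halves are needed (the factors of 2 cancel). Let u = ξ/λ; then A² and the length scale cancel, so P = ∫_{0}^{1.1} e^(-2·u) du ÷ ∫_{0}^{∞} e^(-2·u) du.
Using ∫ e^(-2·u) du = -e^(-2·u)/2, the numerator is 1/2 - e^(-11/5)/2 and the denominator is 1/2.
This works out to P = 0.8892.

P ≈ 0.889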